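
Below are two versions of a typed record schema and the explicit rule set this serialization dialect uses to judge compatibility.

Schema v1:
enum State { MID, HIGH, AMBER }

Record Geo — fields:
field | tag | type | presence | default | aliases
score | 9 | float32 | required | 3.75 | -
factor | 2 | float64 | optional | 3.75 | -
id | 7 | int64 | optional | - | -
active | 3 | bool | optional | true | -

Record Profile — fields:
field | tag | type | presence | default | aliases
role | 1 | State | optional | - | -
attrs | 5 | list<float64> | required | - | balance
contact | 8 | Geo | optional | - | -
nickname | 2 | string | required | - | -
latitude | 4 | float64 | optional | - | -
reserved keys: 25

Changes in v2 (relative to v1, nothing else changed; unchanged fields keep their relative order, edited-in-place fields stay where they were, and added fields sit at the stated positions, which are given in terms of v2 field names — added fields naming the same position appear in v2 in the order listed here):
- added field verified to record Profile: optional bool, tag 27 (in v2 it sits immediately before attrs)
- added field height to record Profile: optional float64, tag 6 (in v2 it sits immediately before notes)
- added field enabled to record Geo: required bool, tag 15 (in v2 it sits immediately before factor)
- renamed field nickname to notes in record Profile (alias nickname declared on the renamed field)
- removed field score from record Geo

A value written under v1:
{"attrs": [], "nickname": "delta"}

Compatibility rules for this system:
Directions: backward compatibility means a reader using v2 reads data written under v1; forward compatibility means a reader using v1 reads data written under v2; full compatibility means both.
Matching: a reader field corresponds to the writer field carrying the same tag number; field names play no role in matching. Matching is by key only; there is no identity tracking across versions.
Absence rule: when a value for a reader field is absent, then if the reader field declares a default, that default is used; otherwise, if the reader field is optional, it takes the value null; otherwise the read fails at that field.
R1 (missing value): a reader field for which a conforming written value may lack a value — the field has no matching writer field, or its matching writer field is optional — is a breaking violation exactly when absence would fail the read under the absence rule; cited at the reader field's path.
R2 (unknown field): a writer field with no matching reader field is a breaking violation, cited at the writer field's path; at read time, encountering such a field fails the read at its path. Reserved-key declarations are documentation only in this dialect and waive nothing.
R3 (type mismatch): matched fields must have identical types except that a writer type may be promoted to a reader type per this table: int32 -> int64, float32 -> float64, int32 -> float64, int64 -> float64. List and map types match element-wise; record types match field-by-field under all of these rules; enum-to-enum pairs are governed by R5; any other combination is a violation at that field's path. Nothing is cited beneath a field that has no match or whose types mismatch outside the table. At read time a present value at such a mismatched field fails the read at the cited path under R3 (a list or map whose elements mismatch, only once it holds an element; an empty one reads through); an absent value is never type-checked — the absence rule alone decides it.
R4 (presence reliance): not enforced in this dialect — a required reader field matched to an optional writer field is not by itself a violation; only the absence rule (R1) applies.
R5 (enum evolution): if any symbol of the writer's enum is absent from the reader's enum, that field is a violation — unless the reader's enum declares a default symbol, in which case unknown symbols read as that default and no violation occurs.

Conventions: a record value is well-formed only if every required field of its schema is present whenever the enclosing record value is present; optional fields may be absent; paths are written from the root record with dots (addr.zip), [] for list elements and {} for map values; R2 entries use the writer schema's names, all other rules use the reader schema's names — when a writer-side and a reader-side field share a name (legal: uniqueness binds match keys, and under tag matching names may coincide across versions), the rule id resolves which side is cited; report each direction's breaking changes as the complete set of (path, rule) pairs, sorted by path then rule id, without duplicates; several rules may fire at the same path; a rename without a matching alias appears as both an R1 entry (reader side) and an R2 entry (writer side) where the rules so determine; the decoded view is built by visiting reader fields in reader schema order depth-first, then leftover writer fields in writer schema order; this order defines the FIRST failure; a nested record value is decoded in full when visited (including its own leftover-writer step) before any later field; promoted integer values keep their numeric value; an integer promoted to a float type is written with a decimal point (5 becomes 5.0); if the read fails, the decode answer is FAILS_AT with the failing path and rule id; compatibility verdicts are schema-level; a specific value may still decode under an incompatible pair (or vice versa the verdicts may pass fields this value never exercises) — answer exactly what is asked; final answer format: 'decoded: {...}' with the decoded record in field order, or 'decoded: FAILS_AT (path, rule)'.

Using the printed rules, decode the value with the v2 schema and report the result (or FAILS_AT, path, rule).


decoded: {"role": null, "verified": null, "attrs": [], "contact": null, "height": null, "notes": "delta", "latitude": null}

the writer's type comes first in each Profile pair
decode (reader v2):
  role := null (absent, optional -> null)
  verified := null (absent, optional -> null)
  attrs := []
  contact := null (absent, optional -> null)
  height := null (absent, optional -> null)
  notes := "delta" (from writer nickname)
  latitude := null (absent, optional -> null)
  => decoded: {"role": null, "verified": null, "attrs": [], "contact": null, "height": null, "notes": "delta", "latitude": null}
the rest of the Profile diff is inert for this question:
  added field enabled to record Geo: required bool, tag 15 (in v2 it sits immediately before factor) -> affects the rule determinations only; this particular Profile value decodes identically
  removed field score from record Geo -> affects the rule determinations only; this particular Profile value decodes identically


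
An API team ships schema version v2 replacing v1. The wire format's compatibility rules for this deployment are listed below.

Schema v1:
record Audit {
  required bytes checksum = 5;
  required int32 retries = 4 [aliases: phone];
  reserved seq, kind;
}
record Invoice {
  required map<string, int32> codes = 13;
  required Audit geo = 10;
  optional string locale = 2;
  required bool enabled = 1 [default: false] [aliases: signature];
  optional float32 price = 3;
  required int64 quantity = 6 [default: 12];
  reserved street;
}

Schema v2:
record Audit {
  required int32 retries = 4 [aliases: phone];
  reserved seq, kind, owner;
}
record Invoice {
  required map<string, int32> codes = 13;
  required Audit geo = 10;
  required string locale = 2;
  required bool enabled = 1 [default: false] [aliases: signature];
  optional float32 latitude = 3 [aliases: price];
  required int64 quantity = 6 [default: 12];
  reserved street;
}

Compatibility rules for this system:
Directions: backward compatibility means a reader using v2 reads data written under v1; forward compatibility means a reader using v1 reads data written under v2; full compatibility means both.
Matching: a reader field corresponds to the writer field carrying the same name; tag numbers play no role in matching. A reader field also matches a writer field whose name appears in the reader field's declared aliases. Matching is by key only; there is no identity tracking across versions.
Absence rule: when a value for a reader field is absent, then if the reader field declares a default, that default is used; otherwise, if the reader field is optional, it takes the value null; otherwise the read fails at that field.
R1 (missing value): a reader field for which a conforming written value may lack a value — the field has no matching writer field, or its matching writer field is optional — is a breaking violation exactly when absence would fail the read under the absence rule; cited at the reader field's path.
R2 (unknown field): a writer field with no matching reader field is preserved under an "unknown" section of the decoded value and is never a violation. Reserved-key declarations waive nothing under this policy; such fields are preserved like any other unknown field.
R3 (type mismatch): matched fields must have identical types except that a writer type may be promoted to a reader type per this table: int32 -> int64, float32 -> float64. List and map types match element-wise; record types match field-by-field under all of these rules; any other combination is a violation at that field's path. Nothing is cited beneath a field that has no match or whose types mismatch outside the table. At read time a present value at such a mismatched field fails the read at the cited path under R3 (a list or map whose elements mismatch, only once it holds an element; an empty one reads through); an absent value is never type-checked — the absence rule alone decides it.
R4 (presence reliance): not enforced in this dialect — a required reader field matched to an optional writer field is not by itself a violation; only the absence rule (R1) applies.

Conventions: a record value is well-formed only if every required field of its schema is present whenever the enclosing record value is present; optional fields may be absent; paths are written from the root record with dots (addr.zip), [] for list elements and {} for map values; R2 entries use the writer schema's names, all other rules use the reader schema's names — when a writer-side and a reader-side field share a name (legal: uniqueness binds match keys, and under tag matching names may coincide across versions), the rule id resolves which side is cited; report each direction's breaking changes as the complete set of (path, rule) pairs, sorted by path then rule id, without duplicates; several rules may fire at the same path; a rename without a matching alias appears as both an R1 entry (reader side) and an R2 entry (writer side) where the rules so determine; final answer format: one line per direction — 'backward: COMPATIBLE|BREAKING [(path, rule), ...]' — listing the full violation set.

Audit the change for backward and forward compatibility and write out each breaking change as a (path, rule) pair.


in Invoice below, arrows point writer -> reader
backward pass over Invoice, reader schema v2, writer schema v1:
  codes: map<string, int32> -> map<string, int32>, writer required; from codes
  geo: Audit -> Audit, writer required; from geo
  locale: string -> string, writer optional; from locale
  enabled: bool -> bool, writer required; from enabled
  latitude: float32 -> float32, writer optional; from price
  quantity: int64 -> int64, writer required; from quantity
  geo.retries: int32 -> int32, writer required; from geo.retries
  writer field geo.checksum has no reader counterpart
  violation R1 at locale
  backward on Invoice therefore BREAKING (1)
forward pass over Invoice, reader schema v1, writer schema v2:
  codes: map<string, int32> -> map<string, int32>, writer required; from codes
  geo: Audit -> Audit, writer required; from geo
  locale: string -> string, writer required; from locale
  enabled: bool -> bool, writer required; from enabled
  price: no writer match
  quantity: int64 -> int64, writer required; from quantity
  writer field latitude has no reader counterpart
  geo.checksum: no writer match
  geo.retries: int32 -> int32, writer required; from geo.retries
  violation R1 at geo.checksum
  forward on Invoice therefore BREAKING (1)

backward: BREAKING [(locale, R1)]; forward: BREAKING [(geo.checksum, R1)]


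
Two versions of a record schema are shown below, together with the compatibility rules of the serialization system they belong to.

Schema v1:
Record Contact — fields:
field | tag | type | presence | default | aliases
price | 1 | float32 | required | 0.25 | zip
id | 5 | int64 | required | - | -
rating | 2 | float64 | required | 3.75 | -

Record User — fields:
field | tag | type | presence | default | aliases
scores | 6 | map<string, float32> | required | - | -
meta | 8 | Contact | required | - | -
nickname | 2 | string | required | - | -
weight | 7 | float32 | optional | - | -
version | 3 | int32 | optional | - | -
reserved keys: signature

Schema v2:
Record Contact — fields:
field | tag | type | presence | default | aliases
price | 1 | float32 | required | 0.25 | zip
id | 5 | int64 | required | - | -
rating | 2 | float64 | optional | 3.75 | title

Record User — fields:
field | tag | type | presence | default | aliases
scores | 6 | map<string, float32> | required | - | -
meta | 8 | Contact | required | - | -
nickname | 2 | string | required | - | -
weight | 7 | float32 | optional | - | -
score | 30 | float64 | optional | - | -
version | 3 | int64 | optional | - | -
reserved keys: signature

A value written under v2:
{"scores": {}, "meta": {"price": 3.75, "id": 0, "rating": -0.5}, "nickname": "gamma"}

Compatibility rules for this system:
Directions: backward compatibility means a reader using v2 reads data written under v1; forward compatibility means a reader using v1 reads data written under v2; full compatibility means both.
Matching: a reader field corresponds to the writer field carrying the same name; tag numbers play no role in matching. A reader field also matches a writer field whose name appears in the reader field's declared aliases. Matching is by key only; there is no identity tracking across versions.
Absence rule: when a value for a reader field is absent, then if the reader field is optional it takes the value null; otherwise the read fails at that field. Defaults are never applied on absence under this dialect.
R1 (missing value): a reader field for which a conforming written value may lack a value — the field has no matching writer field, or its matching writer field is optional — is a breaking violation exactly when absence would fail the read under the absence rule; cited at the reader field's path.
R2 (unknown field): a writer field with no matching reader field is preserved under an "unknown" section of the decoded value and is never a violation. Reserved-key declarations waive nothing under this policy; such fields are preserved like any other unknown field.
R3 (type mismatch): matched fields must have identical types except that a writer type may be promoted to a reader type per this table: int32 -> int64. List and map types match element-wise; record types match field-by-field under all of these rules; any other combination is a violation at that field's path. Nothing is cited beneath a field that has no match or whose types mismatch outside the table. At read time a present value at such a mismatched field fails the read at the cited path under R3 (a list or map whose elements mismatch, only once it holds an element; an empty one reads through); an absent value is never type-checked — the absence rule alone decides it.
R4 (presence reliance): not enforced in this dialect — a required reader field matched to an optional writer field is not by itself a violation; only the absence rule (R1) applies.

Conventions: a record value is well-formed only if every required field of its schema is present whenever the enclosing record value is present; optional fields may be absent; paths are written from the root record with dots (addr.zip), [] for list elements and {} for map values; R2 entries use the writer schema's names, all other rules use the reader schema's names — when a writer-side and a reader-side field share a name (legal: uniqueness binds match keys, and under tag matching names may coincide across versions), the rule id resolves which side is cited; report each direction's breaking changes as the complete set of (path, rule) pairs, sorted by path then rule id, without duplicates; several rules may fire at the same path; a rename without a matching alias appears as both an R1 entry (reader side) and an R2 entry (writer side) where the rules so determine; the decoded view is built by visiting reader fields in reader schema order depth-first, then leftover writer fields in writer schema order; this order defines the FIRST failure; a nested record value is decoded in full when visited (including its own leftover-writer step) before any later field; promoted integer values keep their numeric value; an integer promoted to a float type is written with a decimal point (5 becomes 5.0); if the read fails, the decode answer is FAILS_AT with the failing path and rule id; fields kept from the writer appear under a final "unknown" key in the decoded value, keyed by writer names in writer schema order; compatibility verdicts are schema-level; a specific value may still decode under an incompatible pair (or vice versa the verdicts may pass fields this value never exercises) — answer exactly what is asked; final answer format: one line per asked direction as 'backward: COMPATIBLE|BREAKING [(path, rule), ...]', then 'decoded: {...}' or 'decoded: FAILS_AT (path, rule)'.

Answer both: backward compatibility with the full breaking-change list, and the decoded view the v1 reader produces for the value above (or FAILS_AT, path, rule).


backward: COMPATIBLE []; decoded: {"scores": {}, "meta": {"price": 3.75, "id": 0, "rating": -0.5}, "nickname": "gamma", "weight": null, "version": null}

each type pair in User: writer, then reader
backward for User (reader v2, writer v1):
  writer required, map<string, float32> -> map<string, float32>: reader scores maps from writer scores
  writer required, Contact -> Contact: reader meta maps from writer meta
  writer required, string -> string: reader nickname maps from writer nickname
  writer optional, float32 -> float32: reader weight maps from writer weight
  no writer field matches reader score
  writer optional, int32 -> int64: reader version maps from writer version
  writer required, float32 -> float32: reader meta.price maps from writer meta.price
  writer required, int64 -> int64: reader meta.id maps from writer meta.id
  writer required, float64 -> float64: reader meta.rating maps from writer meta.rating
  => no violations; backward on User: COMPATIBLE
decode (reader v1):
  scores := {}
  meta.price := 3.75
  meta.id := 0
  meta.rating := -0.5
  nickname := "gamma"
  weight := null (absent, optional -> null)
  version := null (absent, optional -> null)
  => decoded: {"scores": {}, "meta": {"price": 3.75, "id": 0, "rating": -0.5}, "nickname": "gamma", "weight": null, "version": null}
the rest of the User diff is inert for this question:
  field version in record User: type int32 changed to int64 -> fires only in the forward direction of User, which is not asked here
  added field score to record User: optional float64, tag 30 (in v2 it sits immediately before version) -> fires no rule on User, leaving the asked answer as it is
  field rating in record Contact: required changed to optional -> fires only in the forward direction of User, which is not asked here


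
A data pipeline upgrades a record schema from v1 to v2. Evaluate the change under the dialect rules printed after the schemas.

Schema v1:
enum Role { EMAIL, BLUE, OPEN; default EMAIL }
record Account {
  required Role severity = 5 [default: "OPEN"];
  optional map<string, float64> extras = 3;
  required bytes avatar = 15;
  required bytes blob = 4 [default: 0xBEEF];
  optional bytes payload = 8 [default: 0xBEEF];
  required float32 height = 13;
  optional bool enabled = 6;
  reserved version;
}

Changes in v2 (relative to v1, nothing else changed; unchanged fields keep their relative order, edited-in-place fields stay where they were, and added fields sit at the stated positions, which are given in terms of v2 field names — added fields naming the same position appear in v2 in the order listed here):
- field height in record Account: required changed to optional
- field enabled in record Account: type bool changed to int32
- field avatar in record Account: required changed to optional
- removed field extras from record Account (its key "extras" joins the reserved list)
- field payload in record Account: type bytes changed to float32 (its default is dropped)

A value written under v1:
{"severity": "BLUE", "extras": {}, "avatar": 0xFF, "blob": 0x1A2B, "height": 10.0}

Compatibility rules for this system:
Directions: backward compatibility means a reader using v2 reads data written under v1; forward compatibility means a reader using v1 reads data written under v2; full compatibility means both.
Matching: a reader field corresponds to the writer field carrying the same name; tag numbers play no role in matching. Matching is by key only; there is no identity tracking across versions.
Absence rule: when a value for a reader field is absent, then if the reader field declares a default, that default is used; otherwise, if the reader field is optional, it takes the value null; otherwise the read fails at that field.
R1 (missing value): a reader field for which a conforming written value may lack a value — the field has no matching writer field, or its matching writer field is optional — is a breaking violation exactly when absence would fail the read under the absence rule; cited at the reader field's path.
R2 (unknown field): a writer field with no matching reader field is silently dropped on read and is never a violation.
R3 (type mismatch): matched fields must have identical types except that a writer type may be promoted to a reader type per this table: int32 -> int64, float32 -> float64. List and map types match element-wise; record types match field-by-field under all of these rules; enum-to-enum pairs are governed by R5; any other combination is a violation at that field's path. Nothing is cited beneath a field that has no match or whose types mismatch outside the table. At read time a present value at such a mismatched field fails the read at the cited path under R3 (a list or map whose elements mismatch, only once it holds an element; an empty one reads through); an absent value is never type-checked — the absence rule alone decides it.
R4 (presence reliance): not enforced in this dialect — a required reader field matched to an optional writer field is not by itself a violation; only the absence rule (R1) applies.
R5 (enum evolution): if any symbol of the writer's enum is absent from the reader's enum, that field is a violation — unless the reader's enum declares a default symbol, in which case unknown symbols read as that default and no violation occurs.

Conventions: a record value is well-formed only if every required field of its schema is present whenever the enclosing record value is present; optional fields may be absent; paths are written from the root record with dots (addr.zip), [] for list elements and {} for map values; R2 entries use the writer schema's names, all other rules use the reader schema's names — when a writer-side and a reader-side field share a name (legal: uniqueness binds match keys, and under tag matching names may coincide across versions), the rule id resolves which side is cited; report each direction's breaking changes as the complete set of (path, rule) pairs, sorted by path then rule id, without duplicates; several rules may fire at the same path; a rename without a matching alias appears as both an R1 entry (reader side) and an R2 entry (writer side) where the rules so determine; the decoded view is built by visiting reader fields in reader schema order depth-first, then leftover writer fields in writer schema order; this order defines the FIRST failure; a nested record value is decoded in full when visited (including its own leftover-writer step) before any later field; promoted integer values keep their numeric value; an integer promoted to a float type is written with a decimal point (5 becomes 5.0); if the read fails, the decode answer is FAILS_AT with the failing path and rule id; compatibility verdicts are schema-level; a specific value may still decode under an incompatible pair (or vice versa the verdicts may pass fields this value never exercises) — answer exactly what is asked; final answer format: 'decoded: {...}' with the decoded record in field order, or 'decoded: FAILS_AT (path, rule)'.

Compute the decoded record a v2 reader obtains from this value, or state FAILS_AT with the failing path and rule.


the writer's type comes first in each Account pair
decode walk for Account under reader schema v2:
  severity := "BLUE"
  avatar := 0xFF
  blob := 0x1A2B
  payload := null (absent, optional -> null)
  height := 10.0
  enabled := null (absent, optional -> null)
  writer extras: unknown -> dropped
  => decoded: {"severity": "BLUE", "avatar": 0xFF, "blob": 0x1A2B, "payload": null, "height": 10.0, "enabled": null}
ruling out the remaining Account differences:
  field height in record Account: required changed to optional -> changes Account's schema-level verdicts only — the decode of this value is the same
  field enabled in record Account: type bool changed to int32 -> changes Account's schema-level verdicts only — the decode of this value is the same
  field avatar in record Account: required changed to optional -> changes Account's schema-level verdicts only — the decode of this value is the same

decoded: {"severity": "BLUE", "avatar": 0xFF, "blob": 0x1A2B, "payload": null, "height": 10.0, "enabled": null}


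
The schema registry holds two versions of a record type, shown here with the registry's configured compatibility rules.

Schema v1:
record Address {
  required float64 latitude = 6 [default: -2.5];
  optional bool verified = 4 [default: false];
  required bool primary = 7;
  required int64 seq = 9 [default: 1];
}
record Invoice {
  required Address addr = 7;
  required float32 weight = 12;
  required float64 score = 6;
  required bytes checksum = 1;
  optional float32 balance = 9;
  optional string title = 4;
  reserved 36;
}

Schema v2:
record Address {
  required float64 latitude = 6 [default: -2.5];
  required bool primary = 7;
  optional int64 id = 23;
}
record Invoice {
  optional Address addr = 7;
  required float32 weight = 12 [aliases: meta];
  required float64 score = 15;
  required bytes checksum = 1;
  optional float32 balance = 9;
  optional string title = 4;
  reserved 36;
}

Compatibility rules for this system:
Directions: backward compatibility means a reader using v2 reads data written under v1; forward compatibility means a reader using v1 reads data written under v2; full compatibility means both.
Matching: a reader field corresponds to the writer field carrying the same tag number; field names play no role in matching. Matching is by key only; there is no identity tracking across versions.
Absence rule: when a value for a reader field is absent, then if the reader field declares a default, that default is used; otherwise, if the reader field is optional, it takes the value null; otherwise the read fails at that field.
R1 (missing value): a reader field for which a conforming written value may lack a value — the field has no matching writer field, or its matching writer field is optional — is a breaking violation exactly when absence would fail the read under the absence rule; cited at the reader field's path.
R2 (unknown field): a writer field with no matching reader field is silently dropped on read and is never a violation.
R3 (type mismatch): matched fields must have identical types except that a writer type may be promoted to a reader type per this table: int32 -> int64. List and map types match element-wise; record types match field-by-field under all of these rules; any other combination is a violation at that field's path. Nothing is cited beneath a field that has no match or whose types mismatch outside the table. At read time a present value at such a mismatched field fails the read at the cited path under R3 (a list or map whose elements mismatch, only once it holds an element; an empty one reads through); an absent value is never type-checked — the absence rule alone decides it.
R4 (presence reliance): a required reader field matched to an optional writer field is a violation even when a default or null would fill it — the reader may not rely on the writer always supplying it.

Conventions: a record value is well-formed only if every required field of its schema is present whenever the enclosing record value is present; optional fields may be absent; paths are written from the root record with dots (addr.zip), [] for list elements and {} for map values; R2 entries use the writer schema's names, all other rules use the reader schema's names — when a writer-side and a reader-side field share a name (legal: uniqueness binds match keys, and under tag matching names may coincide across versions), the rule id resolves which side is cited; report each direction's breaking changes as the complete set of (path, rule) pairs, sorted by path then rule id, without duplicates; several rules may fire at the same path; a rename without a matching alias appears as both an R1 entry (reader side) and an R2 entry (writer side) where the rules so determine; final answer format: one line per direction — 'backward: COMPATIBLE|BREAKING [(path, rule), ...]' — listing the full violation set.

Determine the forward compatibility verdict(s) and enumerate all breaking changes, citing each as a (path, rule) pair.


forward: BREAKING [(addr, R1), (addr, R4), (score, R1)]

the writer's type comes first in each Invoice pair
checking forward for Invoice: reader v1 against writer v2:
  Address -> Address, writer optional: addr aligns to addr
  float32 -> float32, writer required: weight aligns to weight
  score: no writer match
  bytes -> bytes, writer required: checksum aligns to checksum
  float32 -> float32, writer optional: balance aligns to balance
  string -> string, writer optional: title aligns to title
  writer field score has no reader counterpart
  float64 -> float64, writer required: addr.latitude aligns to addr.latitude
  addr.verified: no writer match
  bool -> bool, writer required: addr.primary aligns to addr.primary
  addr.seq: no writer match
  writer field addr.id has no reader counterpart
  rule R1 violated at addr
  rule R4 violated at addr
  rule R1 violated at score
  => forward verdict for Invoice: BREAKING, 3 violation(s)
remaining Invoice differences; none change what is asked:
  added field id to record Address: optional int64, tag 23 (in v2 it sits last) -> triggers nothing under Invoice's printed rules — same verdict
  removed field verified from record Address -> triggers nothing under Invoice's printed rules — same verdict
  removed field seq from record Address -> triggers nothing under Invoice's printed rules — same verdict


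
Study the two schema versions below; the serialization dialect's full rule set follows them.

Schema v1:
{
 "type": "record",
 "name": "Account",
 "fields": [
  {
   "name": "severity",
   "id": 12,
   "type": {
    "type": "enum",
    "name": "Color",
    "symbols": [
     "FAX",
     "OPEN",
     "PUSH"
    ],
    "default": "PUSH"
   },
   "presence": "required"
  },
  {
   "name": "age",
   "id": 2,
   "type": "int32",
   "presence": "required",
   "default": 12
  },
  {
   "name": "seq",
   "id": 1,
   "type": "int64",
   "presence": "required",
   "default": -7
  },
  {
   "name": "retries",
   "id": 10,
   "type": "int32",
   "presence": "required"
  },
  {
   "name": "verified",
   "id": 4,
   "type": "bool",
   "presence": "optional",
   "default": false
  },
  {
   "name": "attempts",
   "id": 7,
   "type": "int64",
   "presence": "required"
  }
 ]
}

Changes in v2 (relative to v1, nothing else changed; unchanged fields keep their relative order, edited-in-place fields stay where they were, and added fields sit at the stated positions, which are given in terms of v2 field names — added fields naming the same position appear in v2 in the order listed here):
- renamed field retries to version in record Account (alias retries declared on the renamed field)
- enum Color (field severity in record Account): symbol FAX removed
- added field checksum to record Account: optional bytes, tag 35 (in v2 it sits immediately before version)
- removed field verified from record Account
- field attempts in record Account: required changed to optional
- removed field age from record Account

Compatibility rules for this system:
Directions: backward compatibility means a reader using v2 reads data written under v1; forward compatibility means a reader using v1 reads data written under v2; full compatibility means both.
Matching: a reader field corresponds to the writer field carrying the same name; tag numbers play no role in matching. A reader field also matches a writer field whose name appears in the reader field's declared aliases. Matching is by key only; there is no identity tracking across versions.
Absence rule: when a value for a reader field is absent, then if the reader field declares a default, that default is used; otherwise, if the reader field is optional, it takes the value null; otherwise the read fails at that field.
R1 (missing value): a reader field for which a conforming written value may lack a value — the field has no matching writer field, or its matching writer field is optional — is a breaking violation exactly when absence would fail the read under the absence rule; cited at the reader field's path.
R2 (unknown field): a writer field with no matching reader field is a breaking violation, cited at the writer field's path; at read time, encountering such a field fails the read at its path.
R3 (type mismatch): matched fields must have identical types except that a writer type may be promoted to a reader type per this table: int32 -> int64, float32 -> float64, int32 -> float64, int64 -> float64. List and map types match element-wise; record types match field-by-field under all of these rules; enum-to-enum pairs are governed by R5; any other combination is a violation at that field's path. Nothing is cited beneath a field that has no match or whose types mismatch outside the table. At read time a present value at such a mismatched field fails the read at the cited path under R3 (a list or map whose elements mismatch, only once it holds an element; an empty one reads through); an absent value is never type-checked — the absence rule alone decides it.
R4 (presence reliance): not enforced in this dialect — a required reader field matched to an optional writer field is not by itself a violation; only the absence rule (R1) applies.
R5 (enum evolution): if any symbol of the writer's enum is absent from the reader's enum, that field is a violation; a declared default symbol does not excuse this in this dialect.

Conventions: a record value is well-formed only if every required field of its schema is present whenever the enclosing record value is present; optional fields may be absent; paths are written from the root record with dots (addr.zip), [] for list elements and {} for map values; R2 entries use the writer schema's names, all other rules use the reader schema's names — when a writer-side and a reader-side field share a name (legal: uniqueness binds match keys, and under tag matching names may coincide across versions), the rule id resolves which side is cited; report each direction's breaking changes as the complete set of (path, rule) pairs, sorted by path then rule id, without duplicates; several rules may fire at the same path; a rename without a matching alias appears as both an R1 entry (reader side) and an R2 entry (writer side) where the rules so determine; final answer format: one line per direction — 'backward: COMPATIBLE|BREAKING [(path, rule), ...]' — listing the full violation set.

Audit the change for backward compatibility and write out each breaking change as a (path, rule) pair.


backward: BREAKING [(age, R2), (severity, R5), (verified, R2)]

in Account below, arrows point writer -> reader
backward analysis of Account with v2 as reader and v1 as writer:
  writer required, Color -> Color: reader severity maps from writer severity
  writer required, int64 -> int64: reader seq maps from writer seq
  checksum has no writer counterpart
  writer required, int32 -> int32: reader version maps from writer retries
  writer required, int64 -> int64: reader attempts maps from writer attempts
  writer age: unknown to reader
  writer verified: unknown to reader
  rule R2 violated at age
  rule R5 violated at severity
  rule R2 violated at verified
  => backward: BREAKING (3)
the rest of the Account diff is inert for this question:
  renamed field retries to version in record Account (alias retries declared on the renamed field) -> matters only for Account's forward compatibility — outside the asked direction
  added field checksum to record Account: optional bytes, tag 35 (in v2 it sits immediately before version) -> matters only for Account's forward compatibility — outside the asked direction
  field attempts in record Account: required changed to optional -> matters only for Account's forward compatibility — outside the asked direction


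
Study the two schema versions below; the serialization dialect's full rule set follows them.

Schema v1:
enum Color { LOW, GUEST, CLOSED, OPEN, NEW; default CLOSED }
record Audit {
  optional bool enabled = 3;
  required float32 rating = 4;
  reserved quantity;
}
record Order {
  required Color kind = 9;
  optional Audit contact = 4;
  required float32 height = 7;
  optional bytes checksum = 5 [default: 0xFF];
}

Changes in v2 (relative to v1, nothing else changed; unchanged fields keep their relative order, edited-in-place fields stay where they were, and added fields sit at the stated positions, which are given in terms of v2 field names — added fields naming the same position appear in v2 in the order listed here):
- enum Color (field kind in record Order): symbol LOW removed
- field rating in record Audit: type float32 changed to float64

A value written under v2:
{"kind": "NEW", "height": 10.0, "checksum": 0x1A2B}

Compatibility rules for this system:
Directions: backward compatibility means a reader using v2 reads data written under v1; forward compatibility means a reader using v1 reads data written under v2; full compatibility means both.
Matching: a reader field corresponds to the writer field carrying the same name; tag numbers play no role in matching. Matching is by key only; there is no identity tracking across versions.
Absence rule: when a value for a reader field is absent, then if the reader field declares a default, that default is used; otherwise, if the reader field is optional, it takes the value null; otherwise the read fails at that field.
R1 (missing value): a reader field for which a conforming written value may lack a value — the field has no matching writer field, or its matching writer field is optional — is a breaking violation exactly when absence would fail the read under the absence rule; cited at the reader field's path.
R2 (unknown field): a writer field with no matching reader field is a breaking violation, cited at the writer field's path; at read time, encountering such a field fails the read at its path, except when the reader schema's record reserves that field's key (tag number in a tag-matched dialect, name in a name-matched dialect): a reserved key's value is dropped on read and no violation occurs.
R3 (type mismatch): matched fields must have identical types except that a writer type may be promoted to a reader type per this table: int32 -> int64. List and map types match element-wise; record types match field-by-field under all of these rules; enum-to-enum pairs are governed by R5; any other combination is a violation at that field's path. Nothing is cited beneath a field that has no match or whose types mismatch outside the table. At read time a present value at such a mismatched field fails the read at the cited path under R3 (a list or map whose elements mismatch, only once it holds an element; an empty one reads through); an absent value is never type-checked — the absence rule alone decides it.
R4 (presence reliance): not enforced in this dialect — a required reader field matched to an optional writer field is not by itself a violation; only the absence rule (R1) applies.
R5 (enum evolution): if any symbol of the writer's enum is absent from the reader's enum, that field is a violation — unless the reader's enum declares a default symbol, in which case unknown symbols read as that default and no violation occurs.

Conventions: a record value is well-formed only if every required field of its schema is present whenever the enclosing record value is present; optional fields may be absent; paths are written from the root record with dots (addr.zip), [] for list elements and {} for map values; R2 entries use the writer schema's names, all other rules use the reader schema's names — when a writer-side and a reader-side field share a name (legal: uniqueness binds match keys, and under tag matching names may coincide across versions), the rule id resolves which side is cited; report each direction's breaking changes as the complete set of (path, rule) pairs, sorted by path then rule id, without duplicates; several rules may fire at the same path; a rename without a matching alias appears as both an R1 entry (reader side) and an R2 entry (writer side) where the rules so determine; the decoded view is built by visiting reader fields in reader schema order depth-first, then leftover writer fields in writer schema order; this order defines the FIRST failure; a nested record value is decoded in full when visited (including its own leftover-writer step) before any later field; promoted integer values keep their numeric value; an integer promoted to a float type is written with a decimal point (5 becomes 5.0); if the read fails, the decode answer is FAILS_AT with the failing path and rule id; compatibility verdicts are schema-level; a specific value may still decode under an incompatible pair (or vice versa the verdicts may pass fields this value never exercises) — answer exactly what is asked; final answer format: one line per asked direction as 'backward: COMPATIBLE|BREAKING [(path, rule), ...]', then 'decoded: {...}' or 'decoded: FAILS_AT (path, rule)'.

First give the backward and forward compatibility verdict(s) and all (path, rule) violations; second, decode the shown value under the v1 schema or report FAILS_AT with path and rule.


backward: BREAKING [(contact.rating, R3)]; forward: BREAKING [(contact.rating, R3)]; decoded: {"kind": "NEW", "contact": null, "height": 10.0, "checksum": 0x1A2B}

each type pair in Order: writer, then reader
backward on Order — v2 reading data written by v1:
  Color -> Color, writer required: kind aligns to kind
  Audit -> Audit, writer optional: contact aligns to contact
  float32 -> float32, writer required: height aligns to height
  bytes -> bytes, writer optional: checksum aligns to checksum
  bool -> bool, writer optional: contact.enabled aligns to contact.enabled
  float32 -> float64, writer required: contact.rating aligns to contact.rating
  breaking: (contact.rating, R3)
  backward on Order therefore BREAKING (1)
forward on Order — v1 reading data written by v2:
  Color -> Color, writer required: kind aligns to kind
  Audit -> Audit, writer optional: contact aligns to contact
  float32 -> float32, writer required: height aligns to height
  bytes -> bytes, writer optional: checksum aligns to checksum
  bool -> bool, writer optional: contact.enabled aligns to contact.enabled
  float64 -> float32, writer required: contact.rating aligns to contact.rating
  breaking: (contact.rating, R3)
  forward on Order therefore BREAKING (1)
migrating the Order value to v1:
  kind := "NEW"
  contact := null (not supplied -> null)
  height := 10.0
  checksum := 0x1A2B
  => decoded: {"kind": "NEW", "contact": null, "height": 10.0, "checksum": 0x1A2B}
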